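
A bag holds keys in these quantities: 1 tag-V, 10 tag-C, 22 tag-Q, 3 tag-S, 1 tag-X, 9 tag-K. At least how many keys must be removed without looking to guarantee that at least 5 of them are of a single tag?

An adversary could hand out at most 4 keys per tag (tag-V, tag-S, tag-X run out sooner): 1 + 4 + 4 + 3 + 1 + 4 = 17 keys and still no tag has 5.
Pigeonhole: one more key lands in a tag already at 4, so 18 draws are enough and 17 are not.

18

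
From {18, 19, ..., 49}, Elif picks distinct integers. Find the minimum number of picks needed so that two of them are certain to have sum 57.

22

Group the elements by complementary pair {x, 57−x}: {18,39}, {19,38}, {20,37}, …, giving 11 two-element pairs and 10 integers whose partner 57−x falls outside [18,49].
Pigeonhole: treating each of those 21 groups as a pigeonhole, one can pick one integer per group — 21 integers — with no two summing to 57.
The 22nd integer lands in an occupied pair, forcing a sum of 57.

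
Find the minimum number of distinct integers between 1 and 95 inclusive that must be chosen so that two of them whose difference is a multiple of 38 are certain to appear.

39

Integers whose pairwise differences are multiples of 38 are exactly those sharing a remainder mod 38. The 38 residue classes mod 38 are the pigeonholes.
With 38 integers one could put 1 in each residue class and have no class reach 2.
The 39th integer pushes some class to 2, so 38·1 + 1 = 39.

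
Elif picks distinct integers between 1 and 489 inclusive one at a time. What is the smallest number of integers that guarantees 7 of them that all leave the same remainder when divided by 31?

187

By the pigeonhole principle, the 31 residue classes mod 31 are the pigeonholes.
With 186 integers one could put 6 in each residue class and have no class reach 7.
The 187th integer pushes some class to 7, so 31·6 + 1 = 187.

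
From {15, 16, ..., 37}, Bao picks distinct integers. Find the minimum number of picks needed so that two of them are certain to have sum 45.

16

A set avoiding the sum 45 can contain at most one of each pair {x, 45−x}, plus the 7 elements whose complement lies outside the range.
The integers 23, …, 37 (15 of them) are such a set: any two sum to at least 23+24 = 47 > 45.
Any 16th integer completes one of the 8 pairs, so 16 choices force a sum of 45.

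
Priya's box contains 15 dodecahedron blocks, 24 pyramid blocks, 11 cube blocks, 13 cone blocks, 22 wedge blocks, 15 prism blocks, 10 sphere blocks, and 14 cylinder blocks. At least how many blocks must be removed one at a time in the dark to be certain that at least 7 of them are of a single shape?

By pigeonhole, put each drawn block into a box by shape. The largest draw with every box below 7 takes min(count, 6) from each shape.
Σ min(cᵢ, 6) = 6 + 6 + 6 + 6 + 6 + 6 + 6 + 6 = 48.
Draw number 48 + 1 = 49 must push one box to 7.

49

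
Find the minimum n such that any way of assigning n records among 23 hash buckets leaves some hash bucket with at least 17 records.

With 368 records one could put exactly 16 in each of the 23 hash buckets, and no hash bucket would reach 17.
One more record must land in a hash bucket that already has 16, giving it 17.
So 23 × 16 + 1 = 369 records are required.

369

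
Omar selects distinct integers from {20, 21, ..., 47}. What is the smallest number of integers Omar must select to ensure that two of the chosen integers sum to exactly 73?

18

Two chosen integers sum to 73 exactly when both halves of some pair {x, 73−x} with 26 ≤ x ≤ 73−x ≤ 47 are chosen — 11 such pairs.
The remaining 6 elements (those with no distinct partner in range) can never complete a 73-sum, so the worst case takes all of them and one from each pair: 6 + 11 = 17.
By pigeonhole, the 18th integer has to be the second member of some pair, so 17 + 1 = 18.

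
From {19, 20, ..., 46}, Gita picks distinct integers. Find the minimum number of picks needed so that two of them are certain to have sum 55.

20

A set avoiding the sum 55 can contain at most one of each pair {x, 55−x}, plus the 10 elements whose complement lies outside the range.
The integers 28, …, 46 (19 of them) are such a set: any two sum to at least 28+29 = 57 > 55.
Any 20th integer completes one of the 9 pairs, so 20 choices force a sum of 55.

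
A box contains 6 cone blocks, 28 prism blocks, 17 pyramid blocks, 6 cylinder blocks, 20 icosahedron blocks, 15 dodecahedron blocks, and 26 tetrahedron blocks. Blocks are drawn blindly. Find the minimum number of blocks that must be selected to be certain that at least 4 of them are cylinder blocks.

116

In the worst case for collecting cylinder blocks, every non-cylinder block comes out first.
There are 6 + 28 + 17 + 20 + 15 + 26 = 112 non-cylinder blocks altogether.
After those, each further block must be cylinder, so 112 + 4 = 116 draws guarantee 4 cylinder blocks.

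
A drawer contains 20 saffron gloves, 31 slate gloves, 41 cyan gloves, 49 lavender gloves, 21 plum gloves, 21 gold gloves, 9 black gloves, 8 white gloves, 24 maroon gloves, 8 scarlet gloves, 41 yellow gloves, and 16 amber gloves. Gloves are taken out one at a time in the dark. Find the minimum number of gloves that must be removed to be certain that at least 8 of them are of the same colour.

Put each drawn glove into a box by colour. The largest draw with every box below 8 takes min(count, 7) from each colour.
Σ min(cᵢ, 7) = 7 + 7 + 7 + 7 + 7 + 7 + 7 + 7 + 7 + 7 + 7 + 7 = 84.
Draw number 84 + 1 = 85 must push one box to 8.

85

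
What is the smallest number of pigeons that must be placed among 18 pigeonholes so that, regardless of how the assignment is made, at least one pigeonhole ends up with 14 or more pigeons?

235

With 234 pigeons one could put exactly 13 in each of the 18 pigeonholes, and no pigeonhole would reach 14.
One more pigeon must land in a pigeonhole that already has 13, giving it 14.
So 18 × 13 + 1 = 235 pigeons are required.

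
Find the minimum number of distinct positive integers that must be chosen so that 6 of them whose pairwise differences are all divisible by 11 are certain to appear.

Integers whose pairwise differences are multiples of 11 are exactly those sharing a remainder mod 11. The 11 residue classes mod 11 are the pigeonholes.
With 55 integers one could put 5 in each residue class and have no class reach 6.
The 56th integer pushes some class to 6, so 11·5 + 1 = 56.

56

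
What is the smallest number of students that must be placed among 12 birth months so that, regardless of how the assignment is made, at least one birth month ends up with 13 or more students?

With 144 students one could put exactly 12 in each of the 12 birth months, and no birth month would reach 13.
One more student must land in a birth month that already has 12, giving it 13.
So 12 × 12 + 1 = 145 students are required.

145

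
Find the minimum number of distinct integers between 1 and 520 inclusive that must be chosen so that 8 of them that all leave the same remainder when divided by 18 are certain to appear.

The 18 residue classes mod 18 are the pigeonholes.
With 126 integers one could put 7 in each residue class and have no class reach 8.
The 127th integer pushes some class to 8, so 18·7 + 1 = 127.

127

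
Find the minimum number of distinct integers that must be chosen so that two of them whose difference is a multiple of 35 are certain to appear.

Integers whose pairwise differences are multiples of 35 are exactly those sharing a remainder mod 35. By the pigeonhole principle, the 35 residue classes mod 35 are the pigeonholes.
With 35 integers one could put 1 in each residue class and have no class reach 2.
The 36th integer pushes some class to 2, so 35·1 + 1 = 36.

36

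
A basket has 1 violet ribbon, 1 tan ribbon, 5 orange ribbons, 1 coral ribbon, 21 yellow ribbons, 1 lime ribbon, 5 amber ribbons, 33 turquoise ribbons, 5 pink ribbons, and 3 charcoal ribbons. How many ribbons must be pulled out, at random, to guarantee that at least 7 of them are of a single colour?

35

Pigeonhole: put each drawn ribbon into a box by colour. The largest draw with every box below 7 takes min(count, 6) from each colour; colours with fewer than 6 contribute all they have.
Σ min(cᵢ, 6) = 1 + 1 + 5 + 1 + 6 + 1 + 5 + 6 + 5 + 3 = 34.
Draw number 34 + 1 = 35 must push one box to 7.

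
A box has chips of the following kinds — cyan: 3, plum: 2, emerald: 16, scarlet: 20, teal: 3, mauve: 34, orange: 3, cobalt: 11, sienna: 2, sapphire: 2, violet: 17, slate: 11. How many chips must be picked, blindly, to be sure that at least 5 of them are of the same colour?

By the pigeonhole principle, the 12 colours are the holes; the chips drawn are the pigeons.
To avoid 5 of any one colour, the worst case takes at most 4 of each colour, or every chip of a colour that has fewer than 4.
That gives 3 + 2 + 4 + 4 + 3 + 4 + 3 + 4 + 2 + 2 + 4 + 4 = 39 chips with no colour reaching 5.
The next chip forces some colour to 5, so 39 + 1 = 40.

40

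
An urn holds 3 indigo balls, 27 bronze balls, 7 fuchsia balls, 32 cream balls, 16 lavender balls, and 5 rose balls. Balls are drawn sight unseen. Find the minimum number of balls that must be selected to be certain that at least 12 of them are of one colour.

Put each drawn ball into a box by colour. The largest draw with every box below 12 takes min(count, 11) from each colour; colours with fewer than 11 contribute all they have.
Σ min(cᵢ, 11) = 3 + 11 + 7 + 11 + 11 + 5 = 48.
Draw number 48 + 1 = 49 must push one box to 12.

49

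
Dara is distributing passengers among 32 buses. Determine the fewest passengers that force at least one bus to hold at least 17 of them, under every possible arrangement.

With 512 passengers one could put exactly 16 in each of the 32 buses, and no bus would reach 17.
One more passenger must land in a bus that already has 16, giving it 17.
So 32 × 16 + 1 = 513 passengers are required.

513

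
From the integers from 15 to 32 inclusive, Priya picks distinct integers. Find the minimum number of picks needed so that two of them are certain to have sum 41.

13

Two chosen integers sum to 41 exactly when both halves of some pair {x, 41−x} with 15 ≤ x ≤ 41−x ≤ 26 are chosen — 6 such pairs.
The remaining 6 elements (those with no distinct partner in range) can never complete a 41-sum, so the worst case takes all of them and one from each pair: 6 + 6 = 12.
The 13th integer has to be the second member of some pair, so 12 + 1 = 13.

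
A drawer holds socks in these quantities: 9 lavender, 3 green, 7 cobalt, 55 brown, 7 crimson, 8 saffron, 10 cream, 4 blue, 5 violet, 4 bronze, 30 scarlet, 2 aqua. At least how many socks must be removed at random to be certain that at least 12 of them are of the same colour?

By pigeonhole, put each drawn sock into a box by colour. The largest draw with every box below 12 takes min(count, 11) from each colour; colours with fewer than 11 contribute all they have.
Σ min(cᵢ, 11) = 9 + 3 + 7 + 11 + 7 + 8 + 10 + 4 + 5 + 4 + 11 + 2 = 81.
Draw number 81 + 1 = 82 must push one box to 12.

82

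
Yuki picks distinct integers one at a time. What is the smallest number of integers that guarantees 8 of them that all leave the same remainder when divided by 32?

225

The 32 residue classes mod 32 are the pigeonholes.
With 224 integers one could put 7 in each residue class and have no class reach 8.
The 225th integer pushes some class to 8, so 32·7 + 1 = 225.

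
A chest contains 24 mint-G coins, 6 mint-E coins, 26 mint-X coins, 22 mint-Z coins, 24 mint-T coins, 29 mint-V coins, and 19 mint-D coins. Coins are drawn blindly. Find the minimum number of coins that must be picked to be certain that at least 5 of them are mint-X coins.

In the worst case for collecting mint-X coins, every non-mint-X coin comes out first.
There are 24 + 6 + 22 + 24 + 29 + 19 = 124 non-mint-X coins altogether.
After those, each further coin must be mint-X, so 124 + 5 = 129 draws guarantee 5 mint-X coins.

129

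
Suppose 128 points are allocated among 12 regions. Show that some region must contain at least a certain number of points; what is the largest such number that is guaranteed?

11

By pigeonhole, the 12 regions are the holes and the 128 points are the pigeons.
If every region held at most 10 points, the total would be at most 12 × 10 = 120, which is less than 128.
So some region holds at least ⌈128/12⌉ = 11 points.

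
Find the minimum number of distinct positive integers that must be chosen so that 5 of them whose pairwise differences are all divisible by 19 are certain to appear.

77

Integers whose pairwise differences are multiples of 19 are exactly those sharing a remainder mod 19. Pigeonhole: the 19 residue classes mod 19 are the pigeonholes.
With 76 integers one could put 4 in each residue class and have no class reach 5.
The 77th integer pushes some class to 5, so 19·4 + 1 = 77.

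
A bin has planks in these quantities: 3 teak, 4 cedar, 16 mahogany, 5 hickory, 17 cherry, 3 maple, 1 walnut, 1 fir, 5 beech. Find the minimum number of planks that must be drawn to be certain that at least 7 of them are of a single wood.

35

An adversary could hand out at most 6 planks per wood (7 woods run out sooner): 3 + 4 + 6 + 5 + 6 + 3 + 1 + 1 + 5 = 34 planks and still no wood has 7.
One more plank lands in a wood already at 6, so 35 draws are enough and 34 are not.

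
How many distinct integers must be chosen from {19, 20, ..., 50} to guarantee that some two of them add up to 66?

19

Group the elements by complementary pair {x, 66−x}: {19,47}, {20,46}, {21,45}, …, giving 14 two-element pairs, the single value 33 (it cannot pair with itself since the integers are distinct), and 3 integers whose partner 66−x falls outside [19,50].
By pigeonhole, treating each of those 18 groups as a pigeonhole, one can pick one integer per group — 18 integers — with no two summing to 66.
The 19th integer lands in an occupied pair, forcing a sum of 66.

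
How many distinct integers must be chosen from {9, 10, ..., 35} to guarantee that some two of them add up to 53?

19

Group the elements by complementary pair {x, 53−x}: {18,35}, {19,34}, {20,33}, …, giving 9 two-element pairs and 9 integers whose partner 53−x falls outside [9,35].
Treating each of those 18 groups as a pigeonhole, one can pick one integer per group — 18 integers — with no two summing to 53.
The 19th integer lands in an occupied pair, forcing a sum of 53.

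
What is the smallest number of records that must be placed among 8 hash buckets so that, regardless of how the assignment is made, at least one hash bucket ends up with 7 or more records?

With 48 records one could put exactly 6 in each of the 8 hash buckets, and no hash bucket would reach 7.
By the pigeonhole principle, one more record must land in a hash bucket that already has 6, giving it 7.
So 8 × 6 + 1 = 49 records are required.

49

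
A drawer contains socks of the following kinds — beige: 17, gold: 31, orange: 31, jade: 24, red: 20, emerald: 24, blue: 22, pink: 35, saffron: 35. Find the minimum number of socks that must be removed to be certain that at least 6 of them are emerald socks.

In the worst case for collecting emerald socks, every non-emerald sock comes out first.
There are 17 + 31 + 31 + 24 + 20 + 22 + 35 + 35 = 215 non-emerald socks altogether.
After those, each further sock must be emerald, so 215 + 6 = 221 draws guarantee 6 emerald socks.

221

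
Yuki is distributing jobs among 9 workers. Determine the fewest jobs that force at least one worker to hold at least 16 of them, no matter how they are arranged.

136

With 135 jobs one could put exactly 15 in each of the 9 workers, and no worker would reach 16.
One more job must land in a worker that already has 15, giving it 16.
So 9 × 15 + 1 = 136 jobs are required.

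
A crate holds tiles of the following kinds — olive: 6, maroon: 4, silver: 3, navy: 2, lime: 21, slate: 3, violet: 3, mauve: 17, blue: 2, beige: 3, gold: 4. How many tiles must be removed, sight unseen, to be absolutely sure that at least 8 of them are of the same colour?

An adversary could hand out at most 7 tiles per colour (9 colours run out sooner): 6 + 4 + 3 + 2 + 7 + 3 + 3 + 7 + 2 + 3 + 4 = 44 tiles and still no colour has 8.
By the pigeonhole principle, one more tile lands in a colour already at 7, so 45 draws are enough and 44 are not.

45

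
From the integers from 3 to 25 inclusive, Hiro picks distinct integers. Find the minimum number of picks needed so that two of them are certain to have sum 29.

13

Group the elements by complementary pair {x, 29−x}: {4,25}, {5,24}, {6,23}, …, giving 11 two-element pairs and 1 integer whose partner 29−x falls outside [3,25].
Treating each of those 12 groups as a pigeonhole, one can pick one integer per group — 12 integers — with no two summing to 29.
The 13th integer lands in an occupied pair, forcing a sum of 29.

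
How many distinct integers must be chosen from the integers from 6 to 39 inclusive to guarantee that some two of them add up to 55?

23

Two chosen integers sum to 55 exactly when both halves of some pair {x, 55−x} with 16 ≤ x ≤ 55−x ≤ 39 are chosen — 12 such pairs.
The remaining 10 elements (those with no distinct partner in range) can never complete a 55-sum, so the worst case takes all of them and one from each pair: 10 + 12 = 22.
By pigeonhole, the 23rd integer has to be the second member of some pair, so 22 + 1 = 23.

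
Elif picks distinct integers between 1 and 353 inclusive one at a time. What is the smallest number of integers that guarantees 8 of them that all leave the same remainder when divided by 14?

99

The 14 residue classes mod 14 are the pigeonholes.
With 98 integers one could put 7 in each residue class and have no class reach 8.
The 99th integer pushes some class to 8, so 14·7 + 1 = 99.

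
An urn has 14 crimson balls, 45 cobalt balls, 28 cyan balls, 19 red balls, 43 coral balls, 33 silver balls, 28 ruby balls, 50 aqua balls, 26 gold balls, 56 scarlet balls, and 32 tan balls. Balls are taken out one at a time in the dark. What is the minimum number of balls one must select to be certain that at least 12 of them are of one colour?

An adversary could hand out at most 11 balls per colour: 11 + 11 + 11 + 11 + 11 + 11 + 11 + 11 + 11 + 11 + 11 = 121 balls and still no colour has 12.
By pigeonhole, one more ball lands in a colour already at 11, so 122 draws are enough and 121 are not.

122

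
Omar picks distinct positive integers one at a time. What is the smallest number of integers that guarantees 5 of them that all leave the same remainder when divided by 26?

The 26 residue classes mod 26 are the pigeonholes.
With 104 integers one could put 4 in each residue class and have no class reach 5.
The 105th integer pushes some class to 5, so 26·4 + 1 = 105.

105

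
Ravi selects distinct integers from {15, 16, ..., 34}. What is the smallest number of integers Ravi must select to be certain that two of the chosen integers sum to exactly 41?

15

Group the elements by complementary pair {x, 41−x}: {15,26}, {16,25}, {17,24}, …, giving 6 two-element pairs and 8 integers whose partner 41−x falls outside [15,34].
By the pigeonhole principle, treating each of those 14 groups as a pigeonhole, one can pick one integer per group — 14 integers — with no two summing to 41.
The 15th integer lands in an occupied pair, forcing a sum of 41.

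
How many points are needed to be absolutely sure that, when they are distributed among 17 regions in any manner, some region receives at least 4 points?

With 51 points one could put exactly 3 in each of the 17 regions, and no region would reach 4.
Pigeonhole: one more point must land in a region that already has 3, giving it 4.
So 17 × 3 + 1 = 52 points are required.

52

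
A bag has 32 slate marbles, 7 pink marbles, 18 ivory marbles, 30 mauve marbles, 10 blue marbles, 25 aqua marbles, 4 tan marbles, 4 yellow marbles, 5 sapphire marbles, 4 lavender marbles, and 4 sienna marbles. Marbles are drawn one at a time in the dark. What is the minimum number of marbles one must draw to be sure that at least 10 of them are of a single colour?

74

The 11 colours are the holes; the marbles drawn are the pigeons.
To avoid 10 of any one colour, the worst case takes at most 9 of each colour, or every marble of a colour that has fewer than 9.
That gives 9 + 7 + 9 + 9 + 9 + 9 + 4 + 4 + 5 + 4 + 4 = 73 marbles with no colour reaching 10.
The next marble forces some colour to 10, so 73 + 1 = 74.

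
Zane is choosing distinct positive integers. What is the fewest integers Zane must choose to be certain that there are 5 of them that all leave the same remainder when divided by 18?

73

The 18 residue classes mod 18 are the pigeonholes.
With 72 integers one could put 4 in each residue class and have no class reach 5.
The 73rd integer pushes some class to 5, so 18·4 + 1 = 73.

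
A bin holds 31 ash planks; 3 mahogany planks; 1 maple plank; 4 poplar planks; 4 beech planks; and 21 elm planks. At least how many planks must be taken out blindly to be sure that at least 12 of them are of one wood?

An adversary could hand out at most 11 planks per wood (4 woods run out sooner): 11 + 3 + 1 + 4 + 4 + 11 = 34 planks and still no wood has 12.
One more plank lands in a wood already at 11, so 35 draws are enough and 34 are not.

35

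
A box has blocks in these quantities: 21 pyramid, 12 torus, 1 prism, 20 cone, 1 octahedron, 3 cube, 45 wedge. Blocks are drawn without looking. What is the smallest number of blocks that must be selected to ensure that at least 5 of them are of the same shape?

22

Put each drawn block into a box by shape. The largest draw with every box below 5 takes min(count, 4) from each shape; shapes with fewer than 4 contribute all they have.
Σ min(cᵢ, 4) = 4 + 4 + 1 + 4 + 1 + 3 + 4 = 21.
Draw number 21 + 1 = 22 must push one box to 5.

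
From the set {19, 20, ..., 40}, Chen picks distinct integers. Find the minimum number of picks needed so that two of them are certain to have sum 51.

A set avoiding the sum 51 can contain at most one of each pair {x, 51−x}, plus the 8 elements whose complement lies outside the range.
The integers 26, …, 40 (15 of them) are such a set: any two sum to at least 26+27 = 53 > 51.
Any 16th integer completes one of the 7 pairs, so 16 choices force a sum of 51.

16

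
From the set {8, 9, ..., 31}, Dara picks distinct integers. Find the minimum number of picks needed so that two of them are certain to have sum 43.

15

A set avoiding the sum 43 can contain at most one of each pair {x, 43−x}, plus the 4 elements whose complement lies outside the range.
The integers 8, …, 21 (14 of them) are such a set: any two sum to at least 8+9 = 17 and at most 20+21 = 41 < 43.
Any 15th integer completes one of the 10 pairs, so 15 choices force a sum of 43.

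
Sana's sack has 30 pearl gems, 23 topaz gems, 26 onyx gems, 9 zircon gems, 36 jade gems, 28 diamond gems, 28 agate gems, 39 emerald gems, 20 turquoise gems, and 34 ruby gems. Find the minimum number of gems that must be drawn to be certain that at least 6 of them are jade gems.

243

In the worst case for collecting jade gems, every non-jade gem comes out first.
There are 30 + 23 + 26 + 9 + 28 + 28 + 39 + 20 + 34 = 237 non-jade gems altogether.
After those, each further gem must be jade, so 237 + 6 = 243 draws guarantee 6 jade gems.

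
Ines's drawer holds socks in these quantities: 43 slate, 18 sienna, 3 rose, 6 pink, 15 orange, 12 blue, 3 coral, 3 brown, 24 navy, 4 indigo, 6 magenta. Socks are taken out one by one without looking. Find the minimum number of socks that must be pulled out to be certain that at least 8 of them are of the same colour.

61

The 11 colours are the holes; the socks drawn are the pigeons.
To avoid 8 of any one colour, the worst case takes at most 7 of each colour, or every sock of a colour that has fewer than 7.
That gives 7 + 7 + 3 + 6 + 7 + 7 + 3 + 3 + 7 + 4 + 6 = 60 socks with no colour reaching 8.
The next sock forces some colour to 8, so 60 + 1 = 61.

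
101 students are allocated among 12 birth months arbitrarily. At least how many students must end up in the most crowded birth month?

9

By the pigeonhole principle, the 12 birth months are the holes and the 101 students are the pigeons.
If every birth month held at most 8 students, the total would be at most 12 × 8 = 96, which is less than 101.
So some birth month holds at least ⌈101/12⌉ = 9 students.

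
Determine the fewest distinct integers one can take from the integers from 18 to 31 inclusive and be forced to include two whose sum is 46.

Two chosen integers sum to 46 exactly when both halves of some pair {x, 46−x} with 18 ≤ x ≤ 46−x ≤ 28 are chosen — 5 such pairs.
The remaining 4 elements (those with no distinct partner in range) can never complete a 46-sum, so the worst case takes all of them and one from each pair: 4 + 5 = 9.
The 10th integer has to be the second member of some pair, so 9 + 1 = 10.

10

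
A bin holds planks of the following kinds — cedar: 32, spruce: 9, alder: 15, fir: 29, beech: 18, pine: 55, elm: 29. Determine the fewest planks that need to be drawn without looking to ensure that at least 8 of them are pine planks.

In the worst case for collecting pine planks, every non-pine plank comes out first.
There are 32 + 9 + 15 + 29 + 18 + 29 = 132 non-pine planks altogether.
After those, each further plank must be pine, so 132 + 8 = 140 draws guarantee 8 pine planks.

140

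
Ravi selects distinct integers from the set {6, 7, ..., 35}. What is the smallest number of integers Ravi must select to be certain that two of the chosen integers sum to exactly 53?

22

Two chosen integers sum to 53 exactly when both halves of some pair {x, 53−x} with 18 ≤ x ≤ 53−x ≤ 35 are chosen — 9 such pairs.
The remaining 12 elements (those with no distinct partner in range) can never complete a 53-sum, so the worst case takes all of them and one from each pair: 12 + 9 = 21.
By the pigeonhole principle, the 22nd integer has to be the second member of some pair, so 21 + 1 = 22.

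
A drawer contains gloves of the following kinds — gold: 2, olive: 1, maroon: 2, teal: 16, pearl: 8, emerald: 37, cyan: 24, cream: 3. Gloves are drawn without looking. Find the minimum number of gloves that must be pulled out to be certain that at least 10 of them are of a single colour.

By the pigeonhole principle, put each drawn glove into a box by colour. The largest draw with every box below 10 takes min(count, 9) from each colour; colours with fewer than 9 contribute all they have.
Σ min(cᵢ, 9) = 2 + 1 + 2 + 9 + 8 + 9 + 9 + 3 = 43.
Draw number 43 + 1 = 44 must push one box to 10.

44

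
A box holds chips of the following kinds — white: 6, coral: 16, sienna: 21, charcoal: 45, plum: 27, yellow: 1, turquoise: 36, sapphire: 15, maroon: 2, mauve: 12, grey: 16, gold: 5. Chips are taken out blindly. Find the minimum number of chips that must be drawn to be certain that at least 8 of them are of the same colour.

An adversary could hand out at most 7 chips per colour (4 colours run out sooner): 6 + 7 + 7 + 7 + 7 + 1 + 7 + 7 + 2 + 7 + 7 + 5 = 70 chips and still no colour has 8.
One more chip lands in a colour already at 7, so 71 draws are enough and 70 are not.

71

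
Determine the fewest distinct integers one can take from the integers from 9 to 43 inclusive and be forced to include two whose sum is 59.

Group the elements by complementary pair {x, 59−x}: {16,43}, {17,42}, {18,41}, …, giving 14 two-element pairs and 7 integers whose partner 59−x falls outside [9,43].
Treating each of those 21 groups as a pigeonhole, one can pick one integer per group — 21 integers — with no two summing to 59.
The 22nd integer lands in an occupied pair, forcing a sum of 59.

22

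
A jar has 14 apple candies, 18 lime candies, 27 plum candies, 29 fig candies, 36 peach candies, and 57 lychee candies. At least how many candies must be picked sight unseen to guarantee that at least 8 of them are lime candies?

171

In the worst case for collecting lime candies, every non-lime candy comes out first.
There are 14 + 27 + 29 + 36 + 57 = 163 non-lime candies altogether.
After those, each further candy must be lime, so 163 + 8 = 171 draws guarantee 8 lime candies.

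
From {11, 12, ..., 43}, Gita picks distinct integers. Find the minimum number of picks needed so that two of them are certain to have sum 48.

Two chosen integers sum to 48 exactly when both halves of some pair {x, 48−x} with 11 ≤ x ≤ 48−x ≤ 37 are chosen — 13 such pairs.
The remaining 7 elements (those with no distinct partner in range) can never complete a 48-sum, so the worst case takes all of them and one from each pair: 7 + 13 = 20.
By the pigeonhole principle, the 21st integer has to be the second member of some pair, so 20 + 1 = 21.

21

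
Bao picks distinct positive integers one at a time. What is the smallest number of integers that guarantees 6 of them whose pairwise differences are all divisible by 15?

Integers whose pairwise differences are multiples of 15 are exactly those sharing a remainder mod 15. The 15 residue classes mod 15 are the pigeonholes.
With 75 integers one could put 5 in each residue class and have no class reach 6.
The 76th integer pushes some class to 6, so 15·5 + 1 = 76.

76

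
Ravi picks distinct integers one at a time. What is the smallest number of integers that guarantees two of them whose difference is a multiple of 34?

35

Integers whose pairwise differences are multiples of 34 are exactly those sharing a remainder mod 34. The 34 residue classes mod 34 are the pigeonholes.
With 34 integers one could put 1 in each residue class and have no class reach 2.
The 35th integer pushes some class to 2, so 34·1 + 1 = 35.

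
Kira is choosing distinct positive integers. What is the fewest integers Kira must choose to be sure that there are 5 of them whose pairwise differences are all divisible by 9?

37

Integers whose pairwise differences are multiples of 9 are exactly those sharing a remainder mod 9. The 9 residue classes mod 9 are the pigeonholes.
With 36 integers one could put 4 in each residue class and have no class reach 5.
The 37th integer pushes some class to 5, so 9·4 + 1 = 37.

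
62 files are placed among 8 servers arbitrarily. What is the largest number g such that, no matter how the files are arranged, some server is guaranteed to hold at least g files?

The 8 servers are the holes and the 62 files are the pigeons.
If every server held at most 7 files, the total would be at most 8 × 7 = 56, which is less than 62.
So some server holds at least ⌈62/8⌉ = 8 files.

8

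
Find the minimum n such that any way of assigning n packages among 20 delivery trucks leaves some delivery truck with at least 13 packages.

241

With 240 packages one could put exactly 12 in each of the 20 delivery trucks, and no delivery truck would reach 13.
One more package must land in a delivery truck that already has 12, giving it 13.
So 20 × 12 + 1 = 241 packages are required.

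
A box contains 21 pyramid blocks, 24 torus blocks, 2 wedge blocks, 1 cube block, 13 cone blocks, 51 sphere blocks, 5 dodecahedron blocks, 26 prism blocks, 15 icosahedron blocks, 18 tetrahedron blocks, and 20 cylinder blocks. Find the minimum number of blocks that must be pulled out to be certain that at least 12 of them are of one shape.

By the pigeonhole principle, the 11 shapes are the holes; the blocks drawn are the pigeons.
To avoid 12 of any one shape, the worst case takes at most 11 of each shape, or every block of a shape that has fewer than 11.
That gives 11 + 11 + 2 + 1 + 11 + 11 + 5 + 11 + 11 + 11 + 11 = 96 blocks with no shape reaching 12.
The next block forces some shape to 12, so 96 + 1 = 97.

97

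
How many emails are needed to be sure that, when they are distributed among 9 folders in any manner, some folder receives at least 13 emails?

109

With 108 emails one could put exactly 12 in each of the 9 folders, and no folder would reach 13.
By pigeonhole, one more email must land in a folder that already has 12, giving it 13.
So 9 × 12 + 1 = 109 emails are required.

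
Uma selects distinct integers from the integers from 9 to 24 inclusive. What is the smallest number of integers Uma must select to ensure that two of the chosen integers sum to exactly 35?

Group the elements by complementary pair {x, 35−x}: {11,24}, {12,23}, {13,22}, …, giving 7 two-element pairs and 2 integers whose partner 35−x falls outside [9,24].
By pigeonhole, treating each of those 9 groups as a pigeonhole, one can pick one integer per group — 9 integers — with no two summing to 35.
The 10th integer lands in an occupied pair, forcing a sum of 35.

10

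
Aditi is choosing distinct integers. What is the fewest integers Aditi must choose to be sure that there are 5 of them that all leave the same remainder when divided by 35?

141

By the pigeonhole principle, the 35 residue classes mod 35 are the pigeonholes.
With 140 integers one could put 4 in each residue class and have no class reach 5.
The 141st integer pushes some class to 5, so 35·4 + 1 = 141.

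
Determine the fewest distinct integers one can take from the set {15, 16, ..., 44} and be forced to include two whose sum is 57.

A set avoiding the sum 57 can contain at most one of each pair {x, 57−x}, plus the 2 elements whose complement lies outside the range.
The integers 29, …, 44 (16 of them) are such a set: any two sum to at least 29+30 = 59 > 57.
By pigeonhole, any 17th integer completes one of the 14 pairs, so 17 choices force a sum of 57.

17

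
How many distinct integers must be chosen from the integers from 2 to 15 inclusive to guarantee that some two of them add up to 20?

A set avoiding the sum 20 can contain at most one of each pair {x, 20−x}, plus the 4 elements whose complement lies outside the range or equal to its own complement.
The integers 2, …, 10 (9 of them) are such a set: any two sum to at least 2+3 = 5 and at most 9+10 = 19 < 20.
Pigeonhole: any 10th integer completes one of the 5 pairs, so 10 choices force a sum of 20.

10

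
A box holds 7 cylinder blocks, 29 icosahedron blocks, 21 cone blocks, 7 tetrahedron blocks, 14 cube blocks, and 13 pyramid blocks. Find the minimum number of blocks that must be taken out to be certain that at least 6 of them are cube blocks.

83

In the worst case for collecting cube blocks, every non-cube block comes out first.
There are 7 + 29 + 21 + 7 + 13 = 77 non-cube blocks altogether.
After those, each further block must be cube, so 77 + 6 = 83 draws guarantee 6 cube blocks.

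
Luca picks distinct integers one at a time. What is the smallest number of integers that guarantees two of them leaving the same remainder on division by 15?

16

The 15 residue classes mod 15 are the pigeonholes.
With 15 integers one could put 1 in each residue class and have no class reach 2.
The 16th integer pushes some class to 2, so 15·1 + 1 = 16.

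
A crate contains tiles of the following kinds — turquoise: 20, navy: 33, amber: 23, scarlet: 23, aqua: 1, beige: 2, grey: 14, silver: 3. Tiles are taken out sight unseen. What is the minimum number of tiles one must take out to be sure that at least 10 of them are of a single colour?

52

The 8 colours are the holes; the tiles drawn are the pigeons.
To avoid 10 of any one colour, the worst case takes at most 9 of each colour, or every tile of a colour that has fewer than 9.
That gives 9 + 9 + 9 + 9 + 1 + 2 + 9 + 3 = 51 tiles with no colour reaching 10.
The next tile forces some colour to 10, so 51 + 1 = 52.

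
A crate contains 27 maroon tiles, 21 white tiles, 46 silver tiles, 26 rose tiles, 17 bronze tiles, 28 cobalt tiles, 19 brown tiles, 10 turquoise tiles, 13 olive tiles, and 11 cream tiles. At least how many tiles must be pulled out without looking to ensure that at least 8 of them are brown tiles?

In the worst case for collecting brown tiles, every non-brown tile comes out first.
There are 27 + 21 + 46 + 26 + 17 + 28 + 10 + 13 + 11 = 199 non-brown tiles altogether.
After those, each further tile must be brown, so 199 + 8 = 207 draws guarantee 8 brown tiles.

207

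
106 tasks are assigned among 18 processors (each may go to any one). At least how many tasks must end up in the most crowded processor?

The 18 processors are the holes and the 106 tasks are the pigeons.
If every processor held at most 5 tasks, the total would be at most 18 × 5 = 90, which is less than 106.
So some processor holds at least ⌈106/18⌉ = 6 tasks.

6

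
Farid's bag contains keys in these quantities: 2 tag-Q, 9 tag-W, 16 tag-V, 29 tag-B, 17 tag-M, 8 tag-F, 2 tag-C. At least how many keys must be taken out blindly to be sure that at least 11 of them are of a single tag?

52

An adversary could hand out at most 10 keys per tag (4 tags run out sooner): 2 + 9 + 10 + 10 + 10 + 8 + 2 = 51 keys and still no tag has 11.
One more key lands in a tag already at 10, so 52 draws are enough and 51 are not.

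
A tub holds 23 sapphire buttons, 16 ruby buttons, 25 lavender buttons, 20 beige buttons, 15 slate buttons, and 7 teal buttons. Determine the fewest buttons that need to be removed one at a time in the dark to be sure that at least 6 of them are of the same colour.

Pigeonhole: put each drawn button into a box by colour. The largest draw with every box below 6 takes min(count, 5) from each colour.
Σ min(cᵢ, 5) = 5 + 5 + 5 + 5 + 5 + 5 = 30.
Draw number 30 + 1 = 31 must push one box to 6.

31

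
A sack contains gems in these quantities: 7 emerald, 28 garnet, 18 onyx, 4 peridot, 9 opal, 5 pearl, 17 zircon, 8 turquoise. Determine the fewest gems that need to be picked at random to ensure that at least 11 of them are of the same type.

64

Put each drawn gem into a box by type. The largest draw with every box below 11 takes min(count, 10) from each type; types with fewer than 10 contribute all they have.
Σ min(cᵢ, 10) = 7 + 10 + 10 + 4 + 9 + 5 + 10 + 8 = 63.
Draw number 63 + 1 = 64 must push one box to 11.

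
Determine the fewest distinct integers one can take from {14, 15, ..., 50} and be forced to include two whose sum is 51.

Group the elements by complementary pair {x, 51−x}: {14,37}, {15,36}, {16,35}, …, giving 12 two-element pairs and 13 integers whose partner 51−x falls outside [14,50].
Treating each of those 25 groups as a pigeonhole, one can pick one integer per group — 25 integers — with no two summing to 51.
The 26th integer lands in an occupied pair, forcing a sum of 51.

26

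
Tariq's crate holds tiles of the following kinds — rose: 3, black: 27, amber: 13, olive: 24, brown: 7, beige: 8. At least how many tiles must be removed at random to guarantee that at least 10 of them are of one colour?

46

By the pigeonhole principle, put each drawn tile into a box by colour. The largest draw with every box below 10 takes min(count, 9) from each colour; colours with fewer than 9 contribute all they have.
Σ min(cᵢ, 9) = 3 + 9 + 9 + 9 + 7 + 8 = 45.
Draw number 45 + 1 = 46 must push one box to 10.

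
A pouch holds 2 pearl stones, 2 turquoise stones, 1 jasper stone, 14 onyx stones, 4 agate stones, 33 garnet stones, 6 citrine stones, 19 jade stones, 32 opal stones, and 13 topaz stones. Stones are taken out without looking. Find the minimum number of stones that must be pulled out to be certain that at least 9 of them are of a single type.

56

By the pigeonhole principle, put each drawn stone into a box by type. The largest draw with every box below 9 takes min(count, 8) from each type; types with fewer than 8 contribute all they have.
Σ min(cᵢ, 8) = 2 + 2 + 1 + 8 + 4 + 8 + 6 + 8 + 8 + 8 = 55.
Draw number 55 + 1 = 56 must push one box to 9.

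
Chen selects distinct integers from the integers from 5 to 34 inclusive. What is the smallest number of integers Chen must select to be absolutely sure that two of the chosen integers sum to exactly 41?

Group the elements by complementary pair {x, 41−x}: {7,34}, {8,33}, {9,32}, …, giving 14 two-element pairs and 2 integers whose partner 41−x falls outside [5,34].
By the pigeonhole principle, treating each of those 16 groups as a pigeonhole, one can pick one integer per group — 16 integers — with no two summing to 41.
The 17th integer lands in an occupied pair, forcing a sum of 41.

17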